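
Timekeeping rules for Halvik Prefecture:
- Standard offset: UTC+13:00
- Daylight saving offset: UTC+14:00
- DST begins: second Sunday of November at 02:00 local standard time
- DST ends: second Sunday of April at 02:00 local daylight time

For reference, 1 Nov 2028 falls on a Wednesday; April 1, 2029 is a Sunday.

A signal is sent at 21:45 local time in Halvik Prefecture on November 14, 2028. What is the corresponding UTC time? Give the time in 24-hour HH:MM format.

07:45

1 November 2028 is a Wednesday, so the first Sunday is November 5 and the second is November 12.
1 April 2029 is a Sunday, so the first Sunday is April 1 and the second is April 8.
November 14, 2028 lies within the daylight-saving period (12 November 2028 – 8 April 2029), so Halvik Prefecture is on daylight time, UTC+14:00.
21:45 local − 14h = 07:45 UTC.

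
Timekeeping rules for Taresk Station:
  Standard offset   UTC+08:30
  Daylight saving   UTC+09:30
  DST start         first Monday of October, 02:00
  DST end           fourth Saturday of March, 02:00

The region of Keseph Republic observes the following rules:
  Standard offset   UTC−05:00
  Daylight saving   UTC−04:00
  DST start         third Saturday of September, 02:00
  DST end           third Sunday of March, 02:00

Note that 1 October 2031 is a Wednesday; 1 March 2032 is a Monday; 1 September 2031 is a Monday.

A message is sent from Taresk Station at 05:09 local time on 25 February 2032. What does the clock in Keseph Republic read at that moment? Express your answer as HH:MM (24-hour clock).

1 October 2031 is a Wednesday, so the first Monday is October 6.
1 March 2032 is a Monday, so the first Saturday is March 6 and the fourth is March 27.
25 February 2032 lies within the daylight-saving period (6 October 2031 – 27 March 2032), so Taresk Station is on daylight time, UTC+09:30.
05:09 Taresk Station − 9h30m = 19:39 UTC (rolling into the previous day, 24 February 2032).
1 September 2031 is a Monday, so the first Saturday is September 6 and the third is September 20.
1 March 2032 is a Monday, so the first Sunday is March 7 and the third is March 21.
At the standard offset (UTC−05:00), 19:39 UTC − 5h = 14:39 Keseph Republic standard time.
The standard-time date in Keseph Republic, 24 February 2032, falls between 20 September 2031 and 21 March 2032, so daylight saving is in effect and Keseph Republic is at UTC−04:00.
19:39 UTC − 4h = 15:39 Keseph Republic.

15:39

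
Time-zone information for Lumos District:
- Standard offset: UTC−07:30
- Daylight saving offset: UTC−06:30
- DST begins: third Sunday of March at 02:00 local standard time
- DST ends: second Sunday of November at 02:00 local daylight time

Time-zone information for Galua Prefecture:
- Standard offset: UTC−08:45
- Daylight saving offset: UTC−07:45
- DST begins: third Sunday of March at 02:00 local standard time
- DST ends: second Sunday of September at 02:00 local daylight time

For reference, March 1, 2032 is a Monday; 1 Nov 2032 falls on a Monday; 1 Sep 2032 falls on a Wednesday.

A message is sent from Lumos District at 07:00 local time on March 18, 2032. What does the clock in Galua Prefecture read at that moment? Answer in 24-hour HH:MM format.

05:45

1 March 2032 is a Monday, so the first Sunday is March 7 and the third is March 21.
1 November 2032 is a Monday, so the first Sunday is November 7 and the second is November 14.
Daylight saving runs 21 March – 14 November; March 18, 2032 is outside that window, so Lumos District is on standard time at UTC−07:30.
07:00 Lumos District + 7h30m = 14:30 UTC.
1 March 2032 is a Monday, so the first Sunday is March 7 and the third is March 21.
1 September 2032 is a Wednesday, so the first Sunday is September 5 and the second is September 12.
At the standard offset (UTC−08:45), 14:30 UTC − 8h45m = 05:45 Galua Prefecture standard time.
The standard-time date in Galua Prefecture, March 18, 2032, is outside the daylight-saving period (21 March – 12 September), so Galua Prefecture is on standard time, UTC−08:45.
14:30 UTC − 8h45m = 05:45 Galua Prefecture.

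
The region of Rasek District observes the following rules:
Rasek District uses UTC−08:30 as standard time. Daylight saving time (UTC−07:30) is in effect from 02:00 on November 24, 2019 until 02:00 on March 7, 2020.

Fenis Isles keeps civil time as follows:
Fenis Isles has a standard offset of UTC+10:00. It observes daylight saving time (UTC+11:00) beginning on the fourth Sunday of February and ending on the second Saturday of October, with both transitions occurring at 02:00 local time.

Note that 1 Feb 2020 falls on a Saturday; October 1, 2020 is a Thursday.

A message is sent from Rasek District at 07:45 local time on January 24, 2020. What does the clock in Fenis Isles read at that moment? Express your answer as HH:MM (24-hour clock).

01:15

January 24, 2020 falls between 24 November 2019 and 7 March 2020, so daylight saving is in effect and Rasek District is at UTC−07:30.
07:45 Rasek District + 7h30m = 15:15 UTC.
1 February 2020 is a Saturday, so the first Sunday is February 2 and the fourth is February 23.
1 October 2020 is a Thursday, so the first Saturday is October 3 and the second is October 10.
At the standard offset (UTC+10:00), 15:15 UTC + 10h = 01:15 Fenis Isles standard time (rolling into the next day, 25 January 2020).
The standard-time date in Fenis Isles, January 25, 2020, does not fall between 23 February and 10 October, so daylight saving is not in effect and Fenis Isles is at UTC+10:00.
15:15 UTC + 10h = 01:15 Fenis Isles (rolling into the next day, 25 January 2020).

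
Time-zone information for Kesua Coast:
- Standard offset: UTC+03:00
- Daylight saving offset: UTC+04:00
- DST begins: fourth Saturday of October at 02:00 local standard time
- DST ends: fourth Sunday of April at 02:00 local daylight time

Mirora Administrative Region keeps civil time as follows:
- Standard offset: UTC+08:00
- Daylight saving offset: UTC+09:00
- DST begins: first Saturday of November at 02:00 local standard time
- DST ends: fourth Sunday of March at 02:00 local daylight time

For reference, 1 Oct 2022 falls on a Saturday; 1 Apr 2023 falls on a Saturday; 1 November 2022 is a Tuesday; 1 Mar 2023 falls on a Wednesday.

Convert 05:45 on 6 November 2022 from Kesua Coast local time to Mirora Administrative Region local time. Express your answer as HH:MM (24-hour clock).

1 October 2022 is a Saturday, so the first Saturday is October 1 and the fourth is October 22.
1 April 2023 is a Saturday, so the first Sunday is April 2 and the fourth is April 23.
6 November 2022 falls between 22 October 2022 and 23 April 2023, so daylight saving is in effect and Kesua Coast is at UTC+04:00.
05:45 Kesua Coast − 4h = 01:45 UTC.
1 November 2022 is a Tuesday, so the first Saturday is November 5.
1 March 2023 is a Wednesday, so the first Sunday is March 5 and the fourth is March 26.
At the standard offset (UTC+08:00), 01:45 UTC + 8h = 09:45 Mirora Administrative Region standard time.
Daylight saving runs 5 November 2022 – 26 March 2023; the standard-time date in Mirora Administrative Region, 6 November 2022, is inside that window, so Mirora Administrative Region is at UTC+09:00.
01:45 UTC + 9h = 10:45 Mirora Administrative Region.

10:45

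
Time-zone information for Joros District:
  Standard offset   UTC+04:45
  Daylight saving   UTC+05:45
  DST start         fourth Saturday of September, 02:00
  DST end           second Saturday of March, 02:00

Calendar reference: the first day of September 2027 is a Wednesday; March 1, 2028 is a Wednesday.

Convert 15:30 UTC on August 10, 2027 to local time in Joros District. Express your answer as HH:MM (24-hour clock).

1 September 2027 is a Wednesday, so the first Saturday is September 4 and the fourth is September 25.
1 March 2028 is a Wednesday, so the first Saturday is March 4 and the second is March 11.
At the standard offset (UTC+04:45), 15:30 UTC + 4h45m = 20:15 Joros District standard time.
Daylight saving runs 25 September 2027 – 11 March 2028; the standard-time date in Joros District, August 10, 2027, is outside that window, so Joros District is on standard time at UTC+04:45.
15:30 UTC + 4h45m = 20:15 local.

20:15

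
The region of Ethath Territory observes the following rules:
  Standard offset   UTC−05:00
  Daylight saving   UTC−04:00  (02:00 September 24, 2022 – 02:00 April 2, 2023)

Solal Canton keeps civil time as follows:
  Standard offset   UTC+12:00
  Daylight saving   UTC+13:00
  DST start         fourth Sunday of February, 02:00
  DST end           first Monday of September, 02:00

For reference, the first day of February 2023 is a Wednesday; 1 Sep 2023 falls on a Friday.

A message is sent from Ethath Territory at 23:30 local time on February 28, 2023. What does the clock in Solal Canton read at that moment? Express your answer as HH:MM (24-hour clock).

16:30

February 28, 2023 falls between 24 September 2022 and 2 April 2023, so daylight saving is in effect and Ethath Territory is at UTC−04:00.
23:30 Ethath Territory + 4h = 03:30 UTC (rolling into the next day, 1 March 2023).
1 February 2023 is a Wednesday, so the first Sunday is February 5 and the fourth is February 26.
1 September 2023 is a Friday, so the first Monday is September 4.
At the standard offset (UTC+12:00), 03:30 UTC + 12h = 15:30 Solal Canton standard time.
The standard-time date in Solal Canton, March 1, 2023, falls between 26 February and 4 September, so daylight saving is in effect and Solal Canton is at UTC+13:00.
03:30 UTC + 13h = 16:30 Solal Canton.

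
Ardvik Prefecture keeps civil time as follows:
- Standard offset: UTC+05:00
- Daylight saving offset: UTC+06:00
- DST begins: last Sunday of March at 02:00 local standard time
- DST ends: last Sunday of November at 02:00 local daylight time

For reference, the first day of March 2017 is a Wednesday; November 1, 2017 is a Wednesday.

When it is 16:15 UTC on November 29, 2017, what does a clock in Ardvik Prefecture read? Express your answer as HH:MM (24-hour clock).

1 March 2017 is a Wednesday, so Sundays fall on 5, 12, 19, 26; the last is March 26.
1 November 2017 is a Wednesday, so Sundays fall on 5, 12, 19, 26; the last is November 26.
At the standard offset (UTC+05:00), 16:15 UTC + 5h = 21:15 Ardvik Prefecture standard time.
The standard-time date in Ardvik Prefecture, November 29, 2017, is outside the daylight-saving period (26 March – 26 November), so Ardvik Prefecture is on standard time, UTC+05:00.
16:15 UTC + 5h = 21:15 local.

21:15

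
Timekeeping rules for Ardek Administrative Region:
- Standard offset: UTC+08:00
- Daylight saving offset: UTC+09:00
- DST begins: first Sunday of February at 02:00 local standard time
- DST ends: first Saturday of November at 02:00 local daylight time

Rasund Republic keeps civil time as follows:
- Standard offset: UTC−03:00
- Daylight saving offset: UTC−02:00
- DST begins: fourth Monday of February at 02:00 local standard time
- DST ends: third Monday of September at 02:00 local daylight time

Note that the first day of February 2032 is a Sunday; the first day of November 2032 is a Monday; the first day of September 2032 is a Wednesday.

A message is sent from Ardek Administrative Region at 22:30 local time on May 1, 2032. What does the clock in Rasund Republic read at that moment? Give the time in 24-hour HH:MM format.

1 February 2032 is a Sunday, so the first Sunday is February 1.
1 November 2032 is a Monday, so the first Saturday is November 6.
May 1, 2032 falls between 1 February and 6 November, so daylight saving is in effect and Ardek Administrative Region is at UTC+09:00.
22:30 Ardek Administrative Region − 9h = 13:30 UTC.
1 February 2032 is a Sunday, so the first Monday is February 2 and the fourth is February 23.
1 September 2032 is a Wednesday, so the first Monday is September 6 and the third is September 20.
At the standard offset (UTC−03:00), 13:30 UTC − 3h = 10:30 Rasund Republic standard time.
The standard-time date in Rasund Republic, May 1, 2032, falls between 23 February and 20 September, so daylight saving is in effect and Rasund Republic is at UTC−02:00.
13:30 UTC − 2h = 11:30 Rasund Republic.

11:30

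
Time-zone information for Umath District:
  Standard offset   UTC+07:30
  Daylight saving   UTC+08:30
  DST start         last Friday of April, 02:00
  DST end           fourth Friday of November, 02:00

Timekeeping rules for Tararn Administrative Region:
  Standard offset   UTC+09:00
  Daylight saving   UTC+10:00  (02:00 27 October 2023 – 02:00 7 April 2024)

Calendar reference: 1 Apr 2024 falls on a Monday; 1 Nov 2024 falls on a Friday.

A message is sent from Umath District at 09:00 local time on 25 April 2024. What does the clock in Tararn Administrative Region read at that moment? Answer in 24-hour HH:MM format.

1 April 2024 is a Monday, so Fridays fall on 5, 12, 19, 26; the last is April 26.
1 November 2024 is a Friday, so the first Friday is November 1 and the fourth is November 22.
25 April 2024 is outside the daylight-saving period (26 April – 22 November), so Umath District is on standard time, UTC+07:30.
09:00 Umath District − 7h30m = 01:30 UTC.
At the standard offset (UTC+09:00), 01:30 UTC + 9h = 10:30 Tararn Administrative Region standard time.
The standard-time date in Tararn Administrative Region, 25 April 2024, does not fall between 27 October 2023 and 7 April 2024, so daylight saving is not in effect and Tararn Administrative Region is at UTC+09:00.
01:30 UTC + 9h = 10:30 Tararn Administrative Region.

10:30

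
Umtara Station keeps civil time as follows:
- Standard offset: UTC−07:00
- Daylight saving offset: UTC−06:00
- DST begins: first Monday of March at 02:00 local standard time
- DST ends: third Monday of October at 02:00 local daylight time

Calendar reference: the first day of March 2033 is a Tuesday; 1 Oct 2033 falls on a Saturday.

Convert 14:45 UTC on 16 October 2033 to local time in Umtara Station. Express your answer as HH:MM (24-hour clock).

08:45

1 March 2033 is a Tuesday, so the first Monday is March 7.
1 October 2033 is a Saturday, so the first Monday is October 3 and the third is October 17.
At the standard offset (UTC−07:00), 14:45 UTC − 7h = 07:45 Umtara Station standard time.
The standard-time date in Umtara Station, 16 October 2033, falls between 7 March and 17 October, so daylight saving is in effect and Umtara Station is at UTC−06:00.
14:45 UTC − 6h = 08:45 local.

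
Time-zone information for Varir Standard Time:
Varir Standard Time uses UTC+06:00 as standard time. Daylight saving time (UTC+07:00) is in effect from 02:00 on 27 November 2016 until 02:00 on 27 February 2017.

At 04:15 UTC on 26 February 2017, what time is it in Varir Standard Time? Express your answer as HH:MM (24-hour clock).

11:15

At the standard offset (UTC+06:00), 04:15 UTC + 6h = 10:15 Varir Standard Time standard time.
The standard-time date in Varir Standard Time, 26 February 2017, lies within the daylight-saving period (27 November 2016 – 27 February 2017), so Varir Standard Time is on daylight time, UTC+07:00.
04:15 UTC + 7h = 11:15 local.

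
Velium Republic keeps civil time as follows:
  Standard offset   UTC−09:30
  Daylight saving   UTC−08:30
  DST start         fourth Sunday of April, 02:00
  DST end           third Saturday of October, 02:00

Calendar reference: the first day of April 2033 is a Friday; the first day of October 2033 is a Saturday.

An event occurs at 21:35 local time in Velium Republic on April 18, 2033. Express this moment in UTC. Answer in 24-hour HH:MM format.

1 April 2033 is a Friday, so the first Sunday is April 3 and the fourth is April 24.
1 October 2033 is a Saturday, so the first Saturday is October 1 and the third is October 15.
Daylight saving runs 24 April – 15 October; April 18, 2033 is outside that window, so Velium Republic is on standard time at UTC−09:30.
21:35 local + 9h30m = 07:05 UTC (rolling into the next day, 19 April 2033).

07:05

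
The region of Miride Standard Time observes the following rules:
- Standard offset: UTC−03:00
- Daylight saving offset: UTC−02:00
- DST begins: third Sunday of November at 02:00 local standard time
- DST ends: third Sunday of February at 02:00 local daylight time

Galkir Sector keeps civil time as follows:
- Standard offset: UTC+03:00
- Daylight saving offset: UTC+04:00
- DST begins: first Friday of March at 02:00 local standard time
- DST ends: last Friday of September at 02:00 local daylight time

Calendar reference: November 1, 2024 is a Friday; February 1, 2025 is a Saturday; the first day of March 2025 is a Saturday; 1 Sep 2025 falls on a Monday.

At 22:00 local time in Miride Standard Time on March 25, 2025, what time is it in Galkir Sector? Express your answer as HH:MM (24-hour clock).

05:00

1 November 2024 is a Friday, so the first Sunday is November 3 and the third is November 17.
1 February 2025 is a Saturday, so the first Sunday is February 2 and the third is February 16.
March 25, 2025 does not fall between 17 November 2024 and 16 February 2025, so daylight saving is not in effect and Miride Standard Time is at UTC−03:00.
22:00 Miride Standard Time + 3h = 01:00 UTC (rolling into the next day, 26 March 2025).
1 March 2025 is a Saturday, so the first Friday is March 7.
1 September 2025 is a Monday, so Fridays fall on 5, 12, 19, 26; the last is September 26.
At the standard offset (UTC+03:00), 01:00 UTC + 3h = 04:00 Galkir Sector standard time.
The standard-time date in Galkir Sector, March 26, 2025, lies within the daylight-saving period (7 March – 26 September), so Galkir Sector is on daylight time, UTC+04:00.
01:00 UTC + 4h = 05:00 Galkir Sector.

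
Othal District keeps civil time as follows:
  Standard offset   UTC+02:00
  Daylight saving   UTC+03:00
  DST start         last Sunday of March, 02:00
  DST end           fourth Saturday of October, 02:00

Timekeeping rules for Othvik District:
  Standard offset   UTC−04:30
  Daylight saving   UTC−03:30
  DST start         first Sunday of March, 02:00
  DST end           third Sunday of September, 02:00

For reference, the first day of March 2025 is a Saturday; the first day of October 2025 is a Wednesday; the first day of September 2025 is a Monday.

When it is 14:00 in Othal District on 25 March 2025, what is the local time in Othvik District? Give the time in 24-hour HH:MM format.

1 March 2025 is a Saturday, so Sundays fall on 2, 9, 16, 23, 30; the last is March 30.
1 October 2025 is a Wednesday, so the first Saturday is October 4 and the fourth is October 25.
25 March 2025 does not fall between 30 March and 25 October, so daylight saving is not in effect and Othal District is at UTC+02:00.
14:00 Othal District − 2h = 12:00 UTC.
1 March 2025 is a Saturday, so the first Sunday is March 2.
1 September 2025 is a Monday, so the first Sunday is September 7 and the third is September 21.
At the standard offset (UTC−04:30), 12:00 UTC − 4h30m = 07:30 Othvik District standard time.
Daylight saving runs 2 March – 21 September; the standard-time date in Othvik District, 25 March 2025, is inside that window, so Othvik District is at UTC−03:30.
12:00 UTC − 3h30m = 08:30 Othvik District.

08:30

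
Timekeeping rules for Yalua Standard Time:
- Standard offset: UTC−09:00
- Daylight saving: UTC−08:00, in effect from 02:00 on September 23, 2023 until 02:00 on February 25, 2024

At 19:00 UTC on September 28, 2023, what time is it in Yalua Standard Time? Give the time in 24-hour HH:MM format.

At the standard offset (UTC−09:00), 19:00 UTC − 9h = 10:00 Yalua Standard Time standard time.
The standard-time date in Yalua Standard Time, September 28, 2023, lies within the daylight-saving period (23 September 2023 – 25 February 2024), so Yalua Standard Time is on daylight time, UTC−08:00.
19:00 UTC − 8h = 11:00 local.

11:00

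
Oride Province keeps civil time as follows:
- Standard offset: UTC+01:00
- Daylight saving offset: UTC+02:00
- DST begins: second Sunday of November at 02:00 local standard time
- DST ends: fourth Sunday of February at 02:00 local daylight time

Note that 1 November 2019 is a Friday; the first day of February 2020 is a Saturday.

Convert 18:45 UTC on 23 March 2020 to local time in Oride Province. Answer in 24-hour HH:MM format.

19:45

1 November 2019 is a Friday, so the first Sunday is November 3 and the second is November 10.
1 February 2020 is a Saturday, so the first Sunday is February 2 and the fourth is February 23.
At the standard offset (UTC+01:00), 18:45 UTC + 1h = 19:45 Oride Province standard time.
The standard-time date in Oride Province, 23 March 2020, is outside the daylight-saving period (10 November 2019 – 23 February 2020), so Oride Province is on standard time, UTC+01:00.
18:45 UTC + 1h = 19:45 local.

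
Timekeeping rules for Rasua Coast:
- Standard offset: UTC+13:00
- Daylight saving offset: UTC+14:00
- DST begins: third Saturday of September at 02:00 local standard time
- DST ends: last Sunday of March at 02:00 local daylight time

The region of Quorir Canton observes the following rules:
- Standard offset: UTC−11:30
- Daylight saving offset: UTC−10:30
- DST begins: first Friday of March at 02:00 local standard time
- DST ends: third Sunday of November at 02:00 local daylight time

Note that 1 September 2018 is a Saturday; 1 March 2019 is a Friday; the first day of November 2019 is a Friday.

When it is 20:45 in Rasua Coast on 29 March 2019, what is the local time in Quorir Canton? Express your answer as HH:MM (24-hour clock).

20:15

1 September 2018 is a Saturday, so the first Saturday is September 1 and the third is September 15.
1 March 2019 is a Friday, so Sundays fall on 3, 10, 17, 24, 31; the last is March 31.
29 March 2019 lies within the daylight-saving period (15 September 2018 – 31 March 2019), so Rasua Coast is on daylight time, UTC+14:00.
20:45 Rasua Coast − 14h = 06:45 UTC.
1 March 2019 is a Friday, so the first Friday is March 1.
1 November 2019 is a Friday, so the first Sunday is November 3 and the third is November 17.
At the standard offset (UTC−11:30), 06:45 UTC − 11h30m = 19:15 Quorir Canton standard time (rolling into the previous day, 28 March 2019).
The standard-time date in Quorir Canton, 28 March 2019, falls between 1 March and 17 November, so daylight saving is in effect and Quorir Canton is at UTC−10:30.
06:45 UTC − 10h30m = 20:15 Quorir Canton (rolling into the previous day, 28 March 2019).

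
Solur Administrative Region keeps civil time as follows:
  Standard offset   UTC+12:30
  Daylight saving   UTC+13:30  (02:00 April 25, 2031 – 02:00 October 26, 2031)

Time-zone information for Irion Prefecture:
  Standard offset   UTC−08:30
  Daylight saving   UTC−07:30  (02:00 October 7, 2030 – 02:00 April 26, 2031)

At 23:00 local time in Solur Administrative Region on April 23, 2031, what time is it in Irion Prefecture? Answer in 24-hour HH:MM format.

Daylight saving runs 25 April – 26 October; April 23, 2031 is outside that window, so Solur Administrative Region is on standard time at UTC+12:30.
23:00 Solur Administrative Region − 12h30m = 10:30 UTC.
At the standard offset (UTC−08:30), 10:30 UTC − 8h30m = 02:00 Irion Prefecture standard time.
Daylight saving runs 7 October 2030 – 26 April 2031; the standard-time date in Irion Prefecture, April 23, 2031, is inside that window, so Irion Prefecture is at UTC−07:30.
10:30 UTC − 7h30m = 03:00 Irion Prefecture.

03:00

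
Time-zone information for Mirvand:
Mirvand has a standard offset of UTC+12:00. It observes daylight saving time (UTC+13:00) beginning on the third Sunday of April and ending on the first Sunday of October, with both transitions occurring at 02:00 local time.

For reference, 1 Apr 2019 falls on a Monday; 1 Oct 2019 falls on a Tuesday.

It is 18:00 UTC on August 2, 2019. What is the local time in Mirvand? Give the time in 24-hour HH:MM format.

1 April 2019 is a Monday, so the first Sunday is April 7 and the third is April 21.
1 October 2019 is a Tuesday, so the first Sunday is October 6.
At the standard offset (UTC+12:00), 18:00 UTC + 12h = 06:00 Mirvand standard time (rolling into the next day, 3 August 2019).
Daylight saving runs 21 April – 6 October; the standard-time date in Mirvand, August 3, 2019, is inside that window, so Mirvand is at UTC+13:00.
18:00 UTC + 13h = 07:00 local (rolling into the next day, 3 August 2019).

07:00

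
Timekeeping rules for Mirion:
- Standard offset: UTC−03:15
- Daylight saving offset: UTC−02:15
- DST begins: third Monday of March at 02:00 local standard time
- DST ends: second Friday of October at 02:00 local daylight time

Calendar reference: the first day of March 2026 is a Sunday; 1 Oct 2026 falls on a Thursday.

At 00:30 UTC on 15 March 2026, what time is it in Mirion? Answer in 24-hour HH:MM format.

21:15

1 March 2026 is a Sunday, so the first Monday is March 2 and the third is March 16.
1 October 2026 is a Thursday, so the first Friday is October 2 and the second is October 9.
At the standard offset (UTC−03:15), 00:30 UTC − 3h15m = 21:15 Mirion standard time (rolling into the previous day, 14 March 2026).
Daylight saving runs 16 March – 9 October; the standard-time date in Mirion, 14 March 2026, is outside that window, so Mirion is on standard time at UTC−03:15.
00:30 UTC − 3h15m = 21:15 local (rolling into the previous day, 14 March 2026).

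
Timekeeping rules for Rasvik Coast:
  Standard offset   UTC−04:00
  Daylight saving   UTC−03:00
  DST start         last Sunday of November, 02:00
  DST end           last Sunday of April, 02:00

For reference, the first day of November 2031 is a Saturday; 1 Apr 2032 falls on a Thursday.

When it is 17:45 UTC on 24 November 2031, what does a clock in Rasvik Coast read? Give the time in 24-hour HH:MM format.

13:45

1 November 2031 is a Saturday, so Sundays fall on 2, 9, 16, 23, 30; the last is November 30.
1 April 2032 is a Thursday, so Sundays fall on 4, 11, 18, 25; the last is April 25.
At the standard offset (UTC−04:00), 17:45 UTC − 4h = 13:45 Rasvik Coast standard time.
The standard-time date in Rasvik Coast, 24 November 2031, does not fall between 30 November 2031 and 25 April 2032, so daylight saving is not in effect and Rasvik Coast is at UTC−04:00.
17:45 UTC − 4h = 13:45 local.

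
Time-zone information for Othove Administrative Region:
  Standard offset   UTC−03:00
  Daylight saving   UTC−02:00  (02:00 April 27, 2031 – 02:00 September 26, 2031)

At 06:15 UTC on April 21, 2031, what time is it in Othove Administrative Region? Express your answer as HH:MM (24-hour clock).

03:15

At the standard offset (UTC−03:00), 06:15 UTC − 3h = 03:15 Othove Administrative Region standard time.
Daylight saving runs 27 April – 26 September; the standard-time date in Othove Administrative Region, April 21, 2031, is outside that window, so Othove Administrative Region is on standard time at UTC−03:00.
06:15 UTC − 3h = 03:15 local.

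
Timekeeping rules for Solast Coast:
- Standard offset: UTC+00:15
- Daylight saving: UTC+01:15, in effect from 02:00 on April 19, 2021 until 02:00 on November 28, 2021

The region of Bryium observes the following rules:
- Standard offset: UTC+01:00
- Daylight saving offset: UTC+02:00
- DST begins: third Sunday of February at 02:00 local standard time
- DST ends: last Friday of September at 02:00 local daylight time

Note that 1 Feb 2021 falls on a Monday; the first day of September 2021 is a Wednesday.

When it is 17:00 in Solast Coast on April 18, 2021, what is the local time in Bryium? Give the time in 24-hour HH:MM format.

18:45

Daylight saving runs 19 April – 28 November; April 18, 2021 is outside that window, so Solast Coast is on standard time at UTC+00:15.
17:00 Solast Coast − 0h15m = 16:45 UTC.
1 February 2021 is a Monday, so the first Sunday is February 7 and the third is February 21.
1 September 2021 is a Wednesday, so Fridays fall on 3, 10, 17, 24; the last is September 24.
At the standard offset (UTC+01:00), 16:45 UTC + 1h = 17:45 Bryium standard time.
The standard-time date in Bryium, April 18, 2021, falls between 21 February and 24 September, so daylight saving is in effect and Bryium is at UTC+02:00.
16:45 UTC + 2h = 18:45 Bryium.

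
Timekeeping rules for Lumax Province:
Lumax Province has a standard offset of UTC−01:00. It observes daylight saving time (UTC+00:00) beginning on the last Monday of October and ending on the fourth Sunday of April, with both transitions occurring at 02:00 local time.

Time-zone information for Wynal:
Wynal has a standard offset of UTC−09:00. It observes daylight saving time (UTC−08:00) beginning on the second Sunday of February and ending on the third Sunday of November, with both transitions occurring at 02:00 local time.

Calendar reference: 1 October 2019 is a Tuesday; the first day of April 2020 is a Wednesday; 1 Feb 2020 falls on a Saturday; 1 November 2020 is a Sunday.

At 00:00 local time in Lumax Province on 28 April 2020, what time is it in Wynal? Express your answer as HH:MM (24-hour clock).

1 October 2019 is a Tuesday, so Mondays fall on 7, 14, 21, 28; the last is October 28.
1 April 2020 is a Wednesday, so the first Sunday is April 5 and the fourth is April 26.
Daylight saving runs 28 October 2019 – 26 April 2020; 28 April 2020 is outside that window, so Lumax Province is on standard time at UTC−01:00.
00:00 Lumax Province + 1h = 01:00 UTC.
1 February 2020 is a Saturday, so the first Sunday is February 2 and the second is February 9.
1 November 2020 is a Sunday, so the first Sunday is November 1 and the third is November 15.
At the standard offset (UTC−09:00), 01:00 UTC − 9h = 16:00 Wynal standard time (rolling into the previous day, 27 April 2020).
The standard-time date in Wynal, 27 April 2020, falls between 9 February and 15 November, so daylight saving is in effect and Wynal is at UTC−08:00.
01:00 UTC − 8h = 17:00 Wynal (rolling into the previous day, 27 April 2020).

17:00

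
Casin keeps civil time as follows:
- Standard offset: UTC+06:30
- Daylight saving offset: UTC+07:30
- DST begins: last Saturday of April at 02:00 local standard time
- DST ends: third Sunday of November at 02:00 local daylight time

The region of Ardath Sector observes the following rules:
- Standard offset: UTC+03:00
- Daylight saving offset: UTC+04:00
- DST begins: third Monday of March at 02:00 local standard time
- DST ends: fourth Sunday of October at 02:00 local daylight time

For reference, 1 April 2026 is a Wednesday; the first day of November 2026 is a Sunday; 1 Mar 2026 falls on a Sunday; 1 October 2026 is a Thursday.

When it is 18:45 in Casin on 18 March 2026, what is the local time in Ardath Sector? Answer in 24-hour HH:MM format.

16:15

1 April 2026 is a Wednesday, so Saturdays fall on 4, 11, 18, 25; the last is April 25.
1 November 2026 is a Sunday, so the first Sunday is November 1 and the third is November 15.
18 March 2026 is outside the daylight-saving period (25 April – 15 November), so Casin is on standard time, UTC+06:30.
18:45 Casin − 6h30m = 12:15 UTC.
1 March 2026 is a Sunday, so the first Monday is March 2 and the third is March 16.
1 October 2026 is a Thursday, so the first Sunday is October 4 and the fourth is October 25.
At the standard offset (UTC+03:00), 12:15 UTC + 3h = 15:15 Ardath Sector standard time.
The standard-time date in Ardath Sector, 18 March 2026, falls between 16 March and 25 October, so daylight saving is in effect and Ardath Sector is at UTC+04:00.
12:15 UTC + 4h = 16:15 Ardath Sector.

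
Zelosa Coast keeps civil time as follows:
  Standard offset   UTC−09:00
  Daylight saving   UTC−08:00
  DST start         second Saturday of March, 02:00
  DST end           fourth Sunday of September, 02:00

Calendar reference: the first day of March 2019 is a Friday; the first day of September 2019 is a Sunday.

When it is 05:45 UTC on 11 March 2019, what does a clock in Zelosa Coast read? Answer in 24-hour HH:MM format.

21:45

1 March 2019 is a Friday, so the first Saturday is March 2 and the second is March 9.
1 September 2019 is a Sunday, so the first Sunday is September 1 and the fourth is September 22.
At the standard offset (UTC−09:00), 05:45 UTC − 9h = 20:45 Zelosa Coast standard time (rolling into the previous day, 10 March 2019).
Daylight saving runs 9 March – 22 September; the standard-time date in Zelosa Coast, 10 March 2019, is inside that window, so Zelosa Coast is at UTC−08:00.
05:45 UTC − 8h = 21:45 local (rolling into the previous day, 10 March 2019).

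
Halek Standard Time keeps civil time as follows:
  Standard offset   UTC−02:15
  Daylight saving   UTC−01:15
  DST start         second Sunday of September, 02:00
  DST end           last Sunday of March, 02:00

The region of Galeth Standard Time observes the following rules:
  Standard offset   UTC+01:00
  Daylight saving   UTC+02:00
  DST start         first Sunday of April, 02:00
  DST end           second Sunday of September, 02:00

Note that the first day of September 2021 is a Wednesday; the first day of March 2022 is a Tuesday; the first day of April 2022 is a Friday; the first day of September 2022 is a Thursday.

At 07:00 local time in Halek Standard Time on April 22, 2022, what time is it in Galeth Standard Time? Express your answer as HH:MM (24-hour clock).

11:15

1 September 2021 is a Wednesday, so the first Sunday is September 5 and the second is September 12.
1 March 2022 is a Tuesday, so Sundays fall on 6, 13, 20, 27; the last is March 27.
April 22, 2022 is outside the daylight-saving period (12 September 2021 – 27 March 2022), so Halek Standard Time is on standard time, UTC−02:15.
07:00 Halek Standard Time + 2h15m = 09:15 UTC.
1 April 2022 is a Friday, so the first Sunday is April 3.
1 September 2022 is a Thursday, so the first Sunday is September 4 and the second is September 11.
At the standard offset (UTC+01:00), 09:15 UTC + 1h = 10:15 Galeth Standard Time standard time.
The standard-time date in Galeth Standard Time, April 22, 2022, falls between 3 April and 11 September, so daylight saving is in effect and Galeth Standard Time is at UTC+02:00.
09:15 UTC + 2h = 11:15 Galeth Standard Time.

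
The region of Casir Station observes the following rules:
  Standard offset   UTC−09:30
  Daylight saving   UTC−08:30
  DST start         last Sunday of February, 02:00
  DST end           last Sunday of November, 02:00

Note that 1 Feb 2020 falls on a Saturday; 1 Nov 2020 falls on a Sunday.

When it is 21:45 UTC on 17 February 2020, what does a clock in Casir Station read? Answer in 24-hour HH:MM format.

12:15

1 February 2020 is a Saturday, so Sundays fall on 2, 9, 16, 23; the last is February 23.
1 November 2020 is a Sunday, so Sundays fall on 1, 8, 15, 22, 29; the last is November 29.
At the standard offset (UTC−09:30), 21:45 UTC − 9h30m = 12:15 Casir Station standard time.
The standard-time date in Casir Station, 17 February 2020, does not fall between 23 February and 29 November, so daylight saving is not in effect and Casir Station is at UTC−09:30.
21:45 UTC − 9h30m = 12:15 local.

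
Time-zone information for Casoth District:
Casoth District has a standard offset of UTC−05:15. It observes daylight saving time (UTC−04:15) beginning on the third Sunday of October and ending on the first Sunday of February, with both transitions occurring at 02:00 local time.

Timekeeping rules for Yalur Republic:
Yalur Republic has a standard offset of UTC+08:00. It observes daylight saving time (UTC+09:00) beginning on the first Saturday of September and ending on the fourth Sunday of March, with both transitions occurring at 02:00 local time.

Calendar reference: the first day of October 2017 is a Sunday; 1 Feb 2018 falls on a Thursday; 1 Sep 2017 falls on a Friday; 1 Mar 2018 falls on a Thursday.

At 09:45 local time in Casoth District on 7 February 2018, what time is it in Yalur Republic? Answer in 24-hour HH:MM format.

00:00

1 October 2017 is a Sunday, so the first Sunday is October 1 and the third is October 15.
1 February 2018 is a Thursday, so the first Sunday is February 4.
7 February 2018 is outside the daylight-saving period (15 October 2017 – 4 February 2018), so Casoth District is on standard time, UTC−05:15.
09:45 Casoth District + 5h15m = 15:00 UTC.
1 September 2017 is a Friday, so the first Saturday is September 2.
1 March 2018 is a Thursday, so the first Sunday is March 4 and the fourth is March 25.
At the standard offset (UTC+08:00), 15:00 UTC + 8h = 23:00 Yalur Republic standard time.
Daylight saving runs 2 September 2017 – 25 March 2018; the standard-time date in Yalur Republic, 7 February 2018, is inside that window, so Yalur Republic is at UTC+09:00.
15:00 UTC + 9h = 00:00 Yalur Republic (rolling into the next day, 8 February 2018).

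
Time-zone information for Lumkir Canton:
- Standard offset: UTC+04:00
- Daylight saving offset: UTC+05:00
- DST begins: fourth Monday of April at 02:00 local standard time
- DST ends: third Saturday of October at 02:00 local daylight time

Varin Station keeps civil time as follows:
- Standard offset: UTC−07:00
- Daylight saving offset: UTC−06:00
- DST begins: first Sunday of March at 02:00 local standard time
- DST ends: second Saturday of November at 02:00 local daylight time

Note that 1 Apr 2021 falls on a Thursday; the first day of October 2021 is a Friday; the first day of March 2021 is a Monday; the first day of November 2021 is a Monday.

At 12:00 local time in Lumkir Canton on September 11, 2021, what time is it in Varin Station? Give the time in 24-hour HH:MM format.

1 April 2021 is a Thursday, so the first Monday is April 5 and the fourth is April 26.
1 October 2021 is a Friday, so the first Saturday is October 2 and the third is October 16.
Daylight saving runs 26 April – 16 October; September 11, 2021 is inside that window, so Lumkir Canton is at UTC+05:00.
12:00 Lumkir Canton − 5h = 07:00 UTC.
1 March 2021 is a Monday, so the first Sunday is March 7.
1 November 2021 is a Monday, so the first Saturday is November 6 and the second is November 13.
At the standard offset (UTC−07:00), 07:00 UTC − 7h = 00:00 Varin Station standard time.
The standard-time date in Varin Station, September 11, 2021, lies within the daylight-saving period (7 March – 13 November), so Varin Station is on daylight time, UTC−06:00.
07:00 UTC − 6h = 01:00 Varin Station.

01:00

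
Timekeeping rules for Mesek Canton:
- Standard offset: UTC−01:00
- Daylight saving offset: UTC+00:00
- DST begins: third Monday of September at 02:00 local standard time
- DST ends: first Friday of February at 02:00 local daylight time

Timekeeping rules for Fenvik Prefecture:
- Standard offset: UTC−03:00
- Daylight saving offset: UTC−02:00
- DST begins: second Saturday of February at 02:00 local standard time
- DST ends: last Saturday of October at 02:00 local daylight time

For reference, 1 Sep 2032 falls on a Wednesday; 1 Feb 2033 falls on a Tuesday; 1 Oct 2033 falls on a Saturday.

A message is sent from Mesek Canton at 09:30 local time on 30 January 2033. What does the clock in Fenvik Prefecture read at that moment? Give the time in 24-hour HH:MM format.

1 September 2032 is a Wednesday, so the first Monday is September 6 and the third is September 20.
1 February 2033 is a Tuesday, so the first Friday is February 4.
30 January 2033 lies within the daylight-saving period (20 September 2032 – 4 February 2033), so Mesek Canton is on daylight time, UTC+00:00.
09:30 Mesek Canton − 0h = 09:30 UTC.
1 February 2033 is a Tuesday, so the first Saturday is February 5 and the second is February 12.
1 October 2033 is a Saturday, so Saturdays fall on 1, 8, 15, 22, 29; the last is October 29.
At the standard offset (UTC−03:00), 09:30 UTC − 3h = 06:30 Fenvik Prefecture standard time.
Daylight saving runs 12 February – 29 October; the standard-time date in Fenvik Prefecture, 30 January 2033, is outside that window, so Fenvik Prefecture is on standard time at UTC−03:00.
09:30 UTC − 3h = 06:30 Fenvik Prefecture.

06:30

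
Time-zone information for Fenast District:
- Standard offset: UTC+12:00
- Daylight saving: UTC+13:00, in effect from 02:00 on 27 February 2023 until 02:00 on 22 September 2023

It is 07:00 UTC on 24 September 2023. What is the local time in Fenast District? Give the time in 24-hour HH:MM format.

At the standard offset (UTC+12:00), 07:00 UTC + 12h = 19:00 Fenast District standard time.
Daylight saving runs 27 February – 22 September; the standard-time date in Fenast District, 24 September 2023, is outside that window, so Fenast District is on standard time at UTC+12:00.
07:00 UTC + 12h = 19:00 local.

19:00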